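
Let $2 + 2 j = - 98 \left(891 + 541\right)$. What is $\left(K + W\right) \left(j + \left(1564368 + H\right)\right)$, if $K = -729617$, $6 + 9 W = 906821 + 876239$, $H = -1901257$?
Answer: $\frac{649053845314}{3} \approx 2.1635 \cdot 10^{11}$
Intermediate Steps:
$j = -70169$ ($j = -1 + \frac{\left(-98\right) \left(891 + 541\right)}{2} = -1 + \frac{\left(-98\right) 1432}{2} = -1 + \frac{1}{2} \left(-140336\right) = -1 - 70168 = -70169$)
$W = \frac{1783054}{9}$ ($W = - \frac{2}{3} + \frac{906821 + 876239}{9} = - \frac{2}{3} + \frac{1}{9} \cdot 1783060 = - \frac{2}{3} + \frac{1783060}{9} = \frac{1783054}{9} \approx 1.9812 \cdot 10^{5}$)
$\left(K + W\right) \left(j + \left(1564368 + H\right)\right) = \left(-729617 + \frac{1783054}{9}\right) \left(-70169 + \left(1564368 - 1901257\right)\right) = - \frac{4783499 \left(-70169 - 336889\right)}{9} = \left(- \frac{4783499}{9}\right) \left(-407058\right) = \frac{649053845314}{3}$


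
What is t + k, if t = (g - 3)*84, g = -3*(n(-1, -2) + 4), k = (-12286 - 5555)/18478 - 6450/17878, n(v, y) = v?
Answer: -166715312985/165174842 ≈ -1009.3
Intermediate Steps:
k = -219072249/165174842 (k = -17841*1/18478 - 6450*1/17878 = -17841/18478 - 3225/8939 = -219072249/165174842 ≈ -1.3263)
g = -9 (g = -3*(-1 + 4) = -3*3 = -9)
t = -1008 (t = (-9 - 3)*84 = -12*84 = -1008)
t + k = -1008 - 219072249/165174842 = -166715312985/165174842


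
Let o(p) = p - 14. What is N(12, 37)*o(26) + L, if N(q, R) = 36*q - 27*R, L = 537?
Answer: -6267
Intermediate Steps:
N(q, R) = -27*R + 36*q
o(p) = -14 + p
N(12, 37)*o(26) + L = (-27*37 + 36*12)*(-14 + 26) + 537 = (-999 + 432)*12 + 537 = -567*12 + 537 = -6804 + 537 = -6267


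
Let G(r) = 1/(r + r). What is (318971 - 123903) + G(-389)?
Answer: 151762903/778 ≈ 1.9507e+5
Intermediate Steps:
G(r) = 1/(2*r)
(318971 - 123903) + G(-389) = (318971 - 123903) + (½)/(-389) = 195068 + (½)*(-1/389) = 195068 - 1/778 = 151762903/778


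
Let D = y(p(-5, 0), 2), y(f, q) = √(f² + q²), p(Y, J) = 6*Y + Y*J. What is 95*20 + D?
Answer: 1900 + 2*√226 ≈ 1930.1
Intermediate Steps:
p(Y, J) = 6*Y + J*Y
D = 2*√226 (D = √((-5*(6 + 0))² + 2²) = √((-5*6)² + 4) = √((-30)² + 4) = √(900 + 4) = √904 = 2*√226 ≈ 30.067)
95*20 + D = 95*20 + 2*√226 = 1900 + 2*√226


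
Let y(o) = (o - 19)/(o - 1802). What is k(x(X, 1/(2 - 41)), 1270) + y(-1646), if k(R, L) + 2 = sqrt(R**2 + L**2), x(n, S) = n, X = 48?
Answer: -5231/3448 + 2*sqrt(403801) ≈ 1269.4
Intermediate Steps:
y(o) = (-19 + o)/(-1802 + o)
k(R, L) = -2 + sqrt(L**2 + R**2) (k(R, L) = -2 + sqrt(R**2 + L**2) = -2 + sqrt(L**2 + R**2))
k(x(X, 1/(2 - 41)), 1270) + y(-1646) = (-2 + sqrt(1270**2 + 48**2)) + (-19 - 1646)/(-1802 - 1646) = (-2 + sqrt(1612900 + 2304)) - 1665/(-3448) = (-2 + sqrt(1615204)) - 1/3448*(-1665) = (-2 + 2*sqrt(403801)) + 1665/3448 = -5231/3448 + 2*sqrt(403801)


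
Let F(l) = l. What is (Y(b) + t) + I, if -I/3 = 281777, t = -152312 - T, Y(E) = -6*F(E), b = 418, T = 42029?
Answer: -1042180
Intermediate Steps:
Y(E) = -6*E
t = -194341 (t = -152312 - 1*42029 = -152312 - 42029 = -194341)
I = -845331 (I = -3*281777 = -845331)
(Y(b) + t) + I = (-6*418 - 194341) - 845331 = (-2508 - 194341) - 845331 = -196849 - 845331 = -1042180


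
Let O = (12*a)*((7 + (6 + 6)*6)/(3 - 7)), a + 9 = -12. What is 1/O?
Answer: 1/4977 ≈ 0.00020092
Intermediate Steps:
a = -21 (a = -9 - 12 = -21)
O = 4977 (O = (12*(-21))*((7 + (6 + 6)*6)/(3 - 7)) = -252*(7 + 12*6)/(-4) = -252*(7 + 72)*(-1)/4 = -19908*(-1)/4 = -252*(-79/4) = 4977)
1/O = 1/4977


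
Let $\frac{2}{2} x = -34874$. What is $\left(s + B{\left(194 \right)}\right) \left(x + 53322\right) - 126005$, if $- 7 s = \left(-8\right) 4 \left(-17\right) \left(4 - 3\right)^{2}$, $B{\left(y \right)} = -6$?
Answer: $- \frac{11692563}{7} \approx -1.6704 \cdot 10^{6}$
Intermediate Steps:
$x = -34874$
$s = - \frac{544}{7}$ ($s = - \frac{\left(-8\right) 4 \left(-17\right) \left(4 - 3\right)^{2}}{7} = - \frac{\left(-32\right) \left(-17\right) 1^{2}}{7} = - \frac{544 \cdot 1}{7} = \left(- \frac{1}{7}\right) 544 = - \frac{544}{7} \approx -77.714$)
$\left(s + B{\left(194 \right)}\right) \left(x + 53322\right) - 126005 = \left(- \frac{544}{7} - 6\right) \left(-34874 + 53322\right) - 126005 = \left(- \frac{586}{7}\right) 18448 - 126005 = - \frac{10810528}{7} - 126005 = - \frac{11692563}{7}$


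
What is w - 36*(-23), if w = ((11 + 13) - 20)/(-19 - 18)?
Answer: 30632/37 ≈ 827.89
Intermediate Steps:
w = -4/37 (w = (24 - 20)/(-37) = 4*(-1/37) = -4/37 ≈ -0.10811)
w - 36*(-23) = -4/37 - 36*(-23) = -4/37 + 828 = 30632/37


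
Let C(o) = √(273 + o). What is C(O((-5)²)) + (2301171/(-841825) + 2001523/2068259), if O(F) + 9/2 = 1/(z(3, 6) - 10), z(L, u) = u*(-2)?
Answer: -3074485531814/1741112132675 + √32483/11 ≈ 14.619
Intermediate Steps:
z(L, u) = -2*u
O(F) = -50/11 (O(F) = -9/2 + 1/(-2*6 - 10) = -9/2 + 1/(-12 - 10) = -9/2 + 1/(-22) = -9/2 - 1/22 = -50/11)
C(O((-5)²)) + (2301171/(-841825) + 2001523/2068259) = √(273 - 50/11) + (2301171/(-841825) + 2001523/2068259) = √(2953/11) + (2301171*(-1/841825) + 2001523*(1/2068259)) = √32483/11 + (-2301171/841825 + 2001523/2068259) = √32483/11 - 3074485531814/1741112132675 = -3074485531814/1741112132675 + √32483/11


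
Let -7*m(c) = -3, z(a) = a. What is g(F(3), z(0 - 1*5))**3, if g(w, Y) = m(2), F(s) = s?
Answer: 27/343 ≈ 0.078717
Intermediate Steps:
m(c) = 3/7 (m(c) = -1/7*(-3) = 3/7)
g(w, Y) = 3/7
g(F(3), z(0 - 1*5))**3 = (3/7)**3 = 27/343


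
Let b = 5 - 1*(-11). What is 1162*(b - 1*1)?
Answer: 17430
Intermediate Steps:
b = 16 (b = 5 + 11 = 16)
1162*(b - 1*1) = 1162*(16 - 1*1) = 1162*(16 - 1) = 1162*15 = 17430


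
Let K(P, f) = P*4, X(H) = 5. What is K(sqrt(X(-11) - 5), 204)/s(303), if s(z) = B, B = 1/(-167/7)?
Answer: 0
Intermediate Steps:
B = -7/167 (B = 1/(-167*1/7) = 1/(-167/7) = -7/167 ≈ -0.041916)
s(z) = -7/167
K(P, f) = 4*P
K(sqrt(X(-11) - 5), 204)/s(303) = (4*sqrt(5 - 5))/(-7/167) = (4*sqrt(0))*(-167/7) = (4*0)*(-167/7) = 0*(-167/7) = 0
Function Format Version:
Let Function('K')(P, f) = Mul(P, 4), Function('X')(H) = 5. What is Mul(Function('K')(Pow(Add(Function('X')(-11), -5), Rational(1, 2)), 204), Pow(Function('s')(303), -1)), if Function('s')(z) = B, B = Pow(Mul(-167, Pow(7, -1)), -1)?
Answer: 0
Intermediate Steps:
B = Rational(-7, 167) (B = Pow(Mul(-167, Rational(1, 7)), -1) = Pow(Rational(-167, 7), -1) = Rational(-7, 167) ≈ -0.041916)
Function('s')(z) = Rational(-7, 167)
Function('K')(P, f) = Mul(4, P)
Mul(Function('K')(Pow(Add(Function('X')(-11), -5), Rational(1, 2)), 204), Pow(Function('s')(303), -1)) = Mul(Mul(4, Pow(Add(5, -5), Rational(1, 2))), Pow(Rational(-7, 167), -1)) = Mul(Mul(4, Pow(0, Rational(1, 2))), Rational(-167, 7)) = Mul(Mul(4, 0), Rational(-167, 7)) = Mul(0, Rational(-167, 7)) = 0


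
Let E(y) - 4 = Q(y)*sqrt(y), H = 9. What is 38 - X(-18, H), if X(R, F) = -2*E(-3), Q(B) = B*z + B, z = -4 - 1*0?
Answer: 46 + 18*I*sqrt(3) ≈ 46.0 + 31.177*I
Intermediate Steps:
z = -4 (z = -4 + 0 = -4)
Q(B) = -3*B (Q(B) = B*(-4) + B = -4*B + B = -3*B)
E(y) = 4 - 3*y**(3/2) (E(y) = 4 + (-3*y)*sqrt(y) = 4 - 3*y**(3/2))
X(R, F) = -8 - 18*I*sqrt(3) (X(R, F) = -2*(4 - (-9)*I*sqrt(3)) = -2*(4 + 9*I*sqrt(3)) = -8 - 18*I*sqrt(3))
38 - X(-18, H) = 38 - (-8 - 18*I*sqrt(3)) = 38 + (8 + 18*I*sqrt(3)) = 46 + 18*I*sqrt(3)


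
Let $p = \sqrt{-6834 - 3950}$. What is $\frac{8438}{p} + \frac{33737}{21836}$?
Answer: $\frac{33737}{21836} - \frac{4219 i \sqrt{674}}{1348} \approx 1.545 - 81.255 i$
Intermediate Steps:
$p = 4 i \sqrt{674}$ ($p = \sqrt{-10784} = 4 i \sqrt{674} \approx 103.85 i$)
$\frac{8438}{p} + \frac{33737}{21836} = \frac{8438}{4 i \sqrt{674}} + \frac{33737}{21836} = 8438 \left(- \frac{i \sqrt{674}}{2696}\right) + 33737 \cdot \frac{1}{21836} = - \frac{4219 i \sqrt{674}}{1348} + \frac{33737}{21836} = \frac{33737}{21836} - \frac{4219 i \sqrt{674}}{1348}$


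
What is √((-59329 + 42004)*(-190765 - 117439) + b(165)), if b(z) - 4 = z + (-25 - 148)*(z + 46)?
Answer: √5339597966 ≈ 73073.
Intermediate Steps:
b(z) = -7954 - 172*z (b(z) = 4 + (z + (-25 - 148)*(z + 46)) = 4 + (z - 173*(46 + z)) = 4 + (z + (-7958 - 173*z)) = 4 + (-7958 - 172*z) = -7954 - 172*z)
√((-59329 + 42004)*(-190765 - 117439) + b(165)) = √((-59329 + 42004)*(-190765 - 117439) + (-7954 - 172*165)) = √(-17325*(-308204) + (-7954 - 28380)) = √(5339634300 - 36334) = √5339597966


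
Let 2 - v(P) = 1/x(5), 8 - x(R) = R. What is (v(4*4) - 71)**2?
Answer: 43264/9 ≈ 4807.1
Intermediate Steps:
x(R) = 8 - R
v(P) = 5/3 (v(P) = 2 - 1/(8 - 1*5) = 2 - 1/(8 - 5) = 2 - 1/3 = 5/3)
(v(4*4) - 71)**2 = (5/3 - 71)**2 = (-208/3)**2 = 43264/9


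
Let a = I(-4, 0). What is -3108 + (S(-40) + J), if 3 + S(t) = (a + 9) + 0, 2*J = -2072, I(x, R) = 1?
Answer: -4137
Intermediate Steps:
J = -1036 (J = (½)*(-2072) = -1036)
a = 1
S(t) = 7 (S(t) = -3 + ((1 + 9) + 0) = -3 + (10 + 0) = -3 + 10 = 7)
-3108 + (S(-40) + J) = -3108 + (7 - 1036) = -3108 - 1029 = -4137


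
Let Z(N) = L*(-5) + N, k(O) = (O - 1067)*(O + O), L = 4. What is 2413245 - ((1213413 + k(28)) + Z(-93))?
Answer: 1258129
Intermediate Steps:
k(O) = 2*O*(-1067 + O) (k(O) = (-1067 + O)*(2*O) = 2*O*(-1067 + O))
Z(N) = -20 + N (Z(N) = 4*(-5) + N = -20 + N)
2413245 - ((1213413 + k(28)) + Z(-93)) = 2413245 - ((1213413 + 2*28*(-1067 + 28)) + (-20 - 93)) = 2413245 - ((1213413 + 2*28*(-1039)) - 113) = 2413245 - ((1213413 - 58184) - 113) = 2413245 - (1155229 - 113) = 2413245 - 1*1155116 = 2413245 - 1155116 = 1258129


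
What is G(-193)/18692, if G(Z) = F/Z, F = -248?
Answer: 62/901889 ≈ 6.8745e-5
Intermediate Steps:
G(Z) = -248/Z
G(-193)/18692 = -248/(-193)/18692 = -248*(-1/193)*(1/18692) = (248/193)*(1/18692) = 62/901889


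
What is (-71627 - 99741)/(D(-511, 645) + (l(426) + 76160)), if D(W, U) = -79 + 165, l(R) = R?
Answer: -21421/9584 ≈ -2.2351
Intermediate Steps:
D(W, U) = 86
(-71627 - 99741)/(D(-511, 645) + (l(426) + 76160)) = (-71627 - 99741)/(86 + (426 + 76160)) = -171368/(86 + 76586) = -171368/76672 = -171368*1/76672 = -21421/9584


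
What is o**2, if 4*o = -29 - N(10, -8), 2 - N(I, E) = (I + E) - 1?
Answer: 225/4 ≈ 56.250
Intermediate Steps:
N(I, E) = 3 - E - I (N(I, E) = 2 - ((I + E) - 1) = 2 - ((E + I) - 1) = 2 - (-1 + E + I) = 2 + (1 - E - I) = 3 - E - I)
o = -15/2 (o = (-29 - (3 - 1*(-8) - 1*10))/4 = (-29 - (3 + 8 - 10))/4 = (-29 - 1*1)/4 = (-29 - 1)/4 = (1/4)*(-30) = -15/2 ≈ -7.5000)
o**2 = (-15/2)**2 = 225/4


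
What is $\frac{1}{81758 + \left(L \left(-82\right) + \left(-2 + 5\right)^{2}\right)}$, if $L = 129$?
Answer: $\frac{1}{71189} \approx 1.4047 \cdot 10^{-5}$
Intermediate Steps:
$\frac{1}{81758 + \left(L \left(-82\right) + \left(-2 + 5\right)^{2}\right)} = \frac{1}{81758 + \left(129 \left(-82\right) + \left(-2 + 5\right)^{2}\right)} = \frac{1}{81758 - \left(10578 - 3^{2}\right)} = \frac{1}{81758 + \left(-10578 + 9\right)} = \frac{1}{81758 - 10569} = \frac{1}{71189}$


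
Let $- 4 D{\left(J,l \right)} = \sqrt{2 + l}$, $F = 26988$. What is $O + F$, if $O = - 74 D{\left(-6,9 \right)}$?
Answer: $26988 + \frac{37 \sqrt{11}}{2} \approx 27049.0$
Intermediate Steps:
$D{\left(J,l \right)} = - \frac{\sqrt{2 + l}}{4}$
$O = \frac{37 \sqrt{11}}{2}$ ($O = - 74 \left(- \frac{\sqrt{2 + 9}}{4}\right) = - 74 \left(- \frac{\sqrt{11}}{4}\right) = \frac{37 \sqrt{11}}{2} \approx 61.358$)
$O + F = \frac{37 \sqrt{11}}{2} + 26988 = 26988 + \frac{37 \sqrt{11}}{2}$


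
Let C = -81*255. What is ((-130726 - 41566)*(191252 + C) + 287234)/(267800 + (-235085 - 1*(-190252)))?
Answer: -29392211090/222967 ≈ -1.3182e+5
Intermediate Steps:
C = -20655
((-130726 - 41566)*(191252 + C) + 287234)/(267800 + (-235085 - 1*(-190252))) = ((-130726 - 41566)*(191252 - 20655) + 287234)/(267800 + (-235085 - 1*(-190252))) = (-172292*170597 + 287234)/(267800 + (-235085 + 190252)) = (-29392498324 + 287234)/(267800 - 44833) = -29392211090/222967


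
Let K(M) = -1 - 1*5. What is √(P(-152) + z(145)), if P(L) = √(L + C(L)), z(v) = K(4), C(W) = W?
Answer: √(-6 + 4*I*√19) ≈ 2.4939 + 3.4956*I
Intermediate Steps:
K(M) = -6 (K(M) = -1 - 5 = -6)
z(v) = -6
P(L) = √2*√L (P(L) = √(L + L) = √(2*L) = √2*√L)
√(P(-152) + z(145)) = √(√2*√(-152) - 6) = √(√2*(2*I*√38) - 6) = √(4*I*√19 - 6) = √(-6 + 4*I*√19)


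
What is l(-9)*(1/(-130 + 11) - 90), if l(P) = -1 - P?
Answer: -85688/119 ≈ -720.07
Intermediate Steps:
l(-9)*(1/(-130 + 11) - 90) = (-1 - 1*(-9))*(1/(-130 + 11) - 90) = (-1 + 9)*(1/(-119) - 90) = 8*(-1/119 - 90) = 8*(-10711/119) = -85688/119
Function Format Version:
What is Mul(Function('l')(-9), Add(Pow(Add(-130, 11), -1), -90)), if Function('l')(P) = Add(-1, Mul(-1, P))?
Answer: Rational(-85688, 119) ≈ -720.07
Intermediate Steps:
Mul(Function('l')(-9), Add(Pow(Add(-130, 11), -1), -90)) = Mul(Add(-1, Mul(-1, -9)), Add(Pow(Add(-130, 11), -1), -90)) = Mul(Add(-1, 9), Add(Pow(-119, -1), -90)) = Mul(8, Add(Rational(-1, 119), -90)) = Mul(8, Rational(-10711, 119)) = Rational(-85688, 119)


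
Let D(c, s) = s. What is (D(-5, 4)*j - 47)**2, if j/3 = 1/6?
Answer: 2025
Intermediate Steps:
j = 1/2 (j = 3/6 = 3*(1/6) = 1/2 ≈ 0.50000)
(D(-5, 4)*j - 47)**2 = (4*(1/2) - 47)**2 = (2 - 47)**2 = (-45)**2 = 2025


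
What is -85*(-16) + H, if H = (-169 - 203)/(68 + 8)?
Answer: 25747/19 ≈ 1355.1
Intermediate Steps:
H = -93/19 (H = -372/76 = -372*1/76 = -93/19 ≈ -4.8947)
-85*(-16) + H = -85*(-16) - 93/19 = 1360 - 93/19 = 25747/19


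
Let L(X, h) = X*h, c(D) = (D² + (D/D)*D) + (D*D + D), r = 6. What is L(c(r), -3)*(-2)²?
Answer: -1008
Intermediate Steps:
c(D) = 2*D + 2*D² (c(D) = (D² + 1*D) + (D² + D) = (D² + D) + (D + D²) = (D + D²) + (D + D²) = 2*D + 2*D²)
L(c(r), -3)*(-2)² = ((2*6*(1 + 6))*(-3))*(-2)² = ((2*6*7)*(-3))*4 = (84*(-3))*4 = -252*4 = -1008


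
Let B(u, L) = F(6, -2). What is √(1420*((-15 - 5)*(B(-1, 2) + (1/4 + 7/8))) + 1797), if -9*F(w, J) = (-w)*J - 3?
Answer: I*√1753 ≈ 41.869*I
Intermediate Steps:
F(w, J) = ⅓ + J*w/9 (F(w, J) = -((-w)*J - 3)/9 = -(-J*w - 3)/9 = -(-3 - J*w)/9 = ⅓ + J*w/9)
B(u, L) = -1 (B(u, L) = ⅓ + (⅑)*(-2)*6 = ⅓ - 4/3 = -1)
√(1420*((-15 - 5)*(B(-1, 2) + (1/4 + 7/8))) + 1797) = √(1420*((-15 - 5)*(-1 + (1/4 + 7/8))) + 1797) = √(1420*(-20*(-1 + (1*(¼) + 7*(⅛)))) + 1797) = √(1420*(-20*(-1 + (¼ + 7/8))) + 1797) = √(1420*(-20*(-1 + 9/8)) + 1797) = √(1420*(-20*⅛) + 1797) = √(1420*(-5/2) + 1797) = √(-3550 + 1797) = √(-1753) = I*√1753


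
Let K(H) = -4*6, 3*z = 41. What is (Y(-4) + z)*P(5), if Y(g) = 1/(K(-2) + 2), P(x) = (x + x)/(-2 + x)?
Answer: 4495/99 ≈ 45.404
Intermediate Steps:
z = 41/3 (z = (⅓)*41 = 41/3 ≈ 13.667)
K(H) = -24
P(x) = 2*x/(-2 + x) (P(x) = (2*x)/(-2 + x) = 2*x/(-2 + x))
Y(g) = -1/22 (Y(g) = 1/(-24 + 2) = 1/(-22) = -1/22)
(Y(-4) + z)*P(5) = (-1/22 + 41/3)*(2*5/(-2 + 5)) = 899*(2*5/3)/66 = 899*(2*5*(⅓))/66 = (899/66)*(10/3) = 4495/99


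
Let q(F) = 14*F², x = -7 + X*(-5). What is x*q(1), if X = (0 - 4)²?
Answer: -1218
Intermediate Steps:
X = 16 (X = (-4)² = 16)
x = -87 (x = -7 + 16*(-5) = -7 - 80 = -87)
x*q(1) = -1218*1² = -1218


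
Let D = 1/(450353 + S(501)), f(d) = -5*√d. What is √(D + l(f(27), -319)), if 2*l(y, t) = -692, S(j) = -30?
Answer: I*√70165617847511/450323 ≈ 18.601*I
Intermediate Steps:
f(d) = -5*√d
l(y, t) = -346 (l(y, t) = (½)*(-692) = -346)
D = 1/450323 (D = 1/(450353 - 30) = 1/450323 ≈ 2.2206e-6)
√(D + l(f(27), -319)) = √(1/450323 - 346) = √(-155811757/450323) = I*√70165617847511/450323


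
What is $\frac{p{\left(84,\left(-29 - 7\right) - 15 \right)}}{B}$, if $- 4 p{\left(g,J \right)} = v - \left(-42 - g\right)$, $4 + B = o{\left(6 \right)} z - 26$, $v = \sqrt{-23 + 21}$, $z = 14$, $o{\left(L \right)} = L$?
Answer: $- \frac{7}{12} - \frac{i \sqrt{2}}{216} \approx -0.58333 - 0.0065473 i$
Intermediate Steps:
$v = i \sqrt{2}$ ($v = \sqrt{-2} = i \sqrt{2} \approx 1.4142 i$)
$B = 54$ ($B = -4 + \left(6 \cdot 14 - 26\right) = -4 + \left(84 - 26\right) = -4 + 58 = 54$)
$p{\left(g,J \right)} = - \frac{21}{2} - \frac{g}{4} - \frac{i \sqrt{2}}{4}$ ($p{\left(g,J \right)} = - \frac{i \sqrt{2} - \left(-42 - g\right)}{4} = - \frac{i \sqrt{2} + \left(42 + g\right)}{4} = - \frac{42 + g + i \sqrt{2}}{4} = - \frac{21}{2} - \frac{g}{4} - \frac{i \sqrt{2}}{4}$)
$\frac{p{\left(84,\left(-29 - 7\right) - 15 \right)}}{B} = \frac{- \frac{21}{2} - 21 - \frac{i \sqrt{2}}{4}}{54} = \left(- \frac{21}{2} - 21 - \frac{i \sqrt{2}}{4}\right) \frac{1}{54} = \left(- \frac{63}{2} - \frac{i \sqrt{2}}{4}\right) \frac{1}{54} = - \frac{7}{12} - \frac{i \sqrt{2}}{216}$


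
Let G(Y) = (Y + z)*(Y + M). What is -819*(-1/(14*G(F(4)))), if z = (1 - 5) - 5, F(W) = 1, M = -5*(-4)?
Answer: -39/112 ≈ -0.34821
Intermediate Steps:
M = 20
z = -9 (z = -4 - 5 = -9)
G(Y) = (-9 + Y)*(20 + Y) (G(Y) = (Y - 9)*(Y + 20) = (-9 + Y)*(20 + Y))
-819*(-1/(14*G(F(4)))) = -819*(-1/(14*(-180 + 1² + 11*1))) = -819*(-1/(14*(-180 + 1 + 11))) = -819/((-168*(-14))) = -819/2352 = -819*1/2352 = -39/112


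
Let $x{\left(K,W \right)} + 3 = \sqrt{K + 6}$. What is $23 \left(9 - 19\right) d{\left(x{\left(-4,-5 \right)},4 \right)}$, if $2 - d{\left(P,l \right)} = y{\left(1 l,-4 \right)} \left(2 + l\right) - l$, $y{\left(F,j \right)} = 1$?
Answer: $0$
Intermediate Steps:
$x{\left(K,W \right)} = -3 + \sqrt{6 + K}$ ($x{\left(K,W \right)} = -3 + \sqrt{K + 6} = -3 + \sqrt{6 + K}$)
$d{\left(P,l \right)} = 0$ ($d{\left(P,l \right)} = 2 - \left(1 \left(2 + l\right) - l\right) = 2 - \left(\left(2 + l\right) - l\right) = 2 - 2 = 0$)
$23 \left(9 - 19\right) d{\left(x{\left(-4,-5 \right)},4 \right)} = 23 \left(9 - 19\right) 0 = 23 \left(-10\right) 0 = \left(-230\right) 0 = 0$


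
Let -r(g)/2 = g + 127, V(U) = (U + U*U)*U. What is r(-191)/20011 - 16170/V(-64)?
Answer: 8490667/122947584 ≈ 0.069059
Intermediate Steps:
V(U) = U*(U + U²) (V(U) = (U + U²)*U = U*(U + U²))
r(g) = -254 - 2*g (r(g) = -2*(g + 127) = -2*(127 + g) = -254 - 2*g)
r(-191)/20011 - 16170/V(-64) = (-254 - 2*(-191))/20011 - 16170*1/(4096*(1 - 64)) = (-254 + 382)*(1/20011) - 16170/(4096*(-63)) = 128*(1/20011) - 16170/(-258048) = 128/20011 - 16170*(-1/258048) = 128/20011 + 385/6144 = 8490667/122947584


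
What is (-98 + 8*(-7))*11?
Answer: -1694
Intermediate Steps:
(-98 + 8*(-7))*11 = (-98 - 56)*11 = -154*11 = -1694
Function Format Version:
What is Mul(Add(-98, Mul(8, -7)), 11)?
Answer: -1694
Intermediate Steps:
Mul(Add(-98, Mul(8, -7)), 11) = Mul(Add(-98, -56), 11) = Mul(-154, 11) = -1694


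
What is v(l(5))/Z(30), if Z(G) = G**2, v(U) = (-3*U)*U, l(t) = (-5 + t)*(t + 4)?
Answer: 0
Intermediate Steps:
l(t) = (-5 + t)*(4 + t)
v(U) = -3*U**2
v(l(5))/Z(30) = (-3*(-20 + 5**2 - 1*5)**2)/(30**2) = -3*(-20 + 25 - 5)**2/900 = -3*0**2*(1/900) = -3*0*(1/900) = 0*(1/900) = 0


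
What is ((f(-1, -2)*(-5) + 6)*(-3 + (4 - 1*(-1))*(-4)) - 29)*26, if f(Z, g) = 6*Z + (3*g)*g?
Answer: 13598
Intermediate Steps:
f(Z, g) = 3*g² + 6*Z (f(Z, g) = 6*Z + 3*g² = 3*g² + 6*Z)
((f(-1, -2)*(-5) + 6)*(-3 + (4 - 1*(-1))*(-4)) - 29)*26 = (((3*(-2)² + 6*(-1))*(-5) + 6)*(-3 + (4 - 1*(-1))*(-4)) - 29)*26 = (((3*4 - 6)*(-5) + 6)*(-3 + (4 + 1)*(-4)) - 29)*26 = (((12 - 6)*(-5) + 6)*(-3 + 5*(-4)) - 29)*26 = ((6*(-5) + 6)*(-3 - 20) - 29)*26 = ((-30 + 6)*(-23) - 29)*26 = (-24*(-23) - 29)*26 = (552 - 29)*26 = 523*26 = 13598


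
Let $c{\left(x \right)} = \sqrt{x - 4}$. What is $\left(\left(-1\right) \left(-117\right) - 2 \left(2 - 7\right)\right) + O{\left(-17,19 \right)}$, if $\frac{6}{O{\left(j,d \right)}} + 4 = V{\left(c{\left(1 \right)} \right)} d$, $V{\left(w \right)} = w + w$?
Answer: $\frac{138043}{1087} - \frac{57 i \sqrt{3}}{1087} \approx 126.99 - 0.090825 i$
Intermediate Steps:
$c{\left(x \right)} = \sqrt{-4 + x}$
$V{\left(w \right)} = 2 w$
$O{\left(j,d \right)} = \frac{6}{-4 + 2 i d \sqrt{3}}$ ($O{\left(j,d \right)} = \frac{6}{-4 + 2 \sqrt{-4 + 1} d} = \frac{6}{-4 + 2 \sqrt{-3} d} = \frac{6}{-4 + 2 i \sqrt{3} d} = \frac{6}{-4 + 2 i d \sqrt{3}}$)
$\left(\left(-1\right) \left(-117\right) - 2 \left(2 - 7\right)\right) + O{\left(-17,19 \right)} = \left(\left(-1\right) \left(-117\right) - 2 \left(2 - 7\right)\right) + \frac{3}{-2 + i 19 \sqrt{3}} = \left(117 - 2 \left(2 - 7\right)\right) + \frac{3}{-2 + 19 i \sqrt{3}} = \left(117 - -10\right) + \frac{3}{-2 + 19 i \sqrt{3}} = \left(117 + 10\right) + \frac{3}{-2 + 19 i \sqrt{3}} = 127 + \frac{3}{-2 + 19 i \sqrt{3}}$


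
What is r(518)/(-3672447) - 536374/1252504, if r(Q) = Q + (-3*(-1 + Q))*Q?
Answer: -482084812789/2299877278644 ≈ -0.20961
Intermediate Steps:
r(Q) = Q + Q*(3 - 3*Q) (r(Q) = Q + (3 - 3*Q)*Q = Q + Q*(3 - 3*Q))
r(518)/(-3672447) - 536374/1252504 = (518*(4 - 3*518))/(-3672447) - 536374/1252504 = (518*(4 - 1554))*(-1/3672447) - 536374*1/1252504 = (518*(-1550))*(-1/3672447) - 268187/626252 = -802900*(-1/3672447) - 268187/626252 = 802900/3672447 - 268187/626252 = -482084812789/2299877278644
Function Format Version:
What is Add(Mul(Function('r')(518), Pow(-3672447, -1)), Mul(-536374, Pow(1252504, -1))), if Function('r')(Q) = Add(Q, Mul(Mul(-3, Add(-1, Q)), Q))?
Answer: Rational(-482084812789, 2299877278644) ≈ -0.20961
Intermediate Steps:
Function('r')(Q) = Add(Q, Mul(Q, Add(3, Mul(-3, Q)))) (Function('r')(Q) = Add(Q, Mul(Add(3, Mul(-3, Q)), Q)) = Add(Q, Mul(Q, Add(3, Mul(-3, Q)))))
Add(Mul(Function('r')(518), Pow(-3672447, -1)), Mul(-536374, Pow(1252504, -1))) = Add(Mul(Mul(518, Add(4, Mul(-3, 518))), Pow(-3672447, -1)), Mul(-536374, Pow(1252504, -1))) = Add(Mul(Mul(518, Add(4, -1554)), Rational(-1, 3672447)), Mul(-536374, Rational(1, 1252504))) = Add(Mul(Mul(518, -1550), Rational(-1, 3672447)), Rational(-268187, 626252)) = Add(Mul(-802900, Rational(-1, 3672447)), Rational(-268187, 626252)) = Add(Rational(802900, 3672447), Rational(-268187, 626252)) = Rational(-482084812789, 2299877278644)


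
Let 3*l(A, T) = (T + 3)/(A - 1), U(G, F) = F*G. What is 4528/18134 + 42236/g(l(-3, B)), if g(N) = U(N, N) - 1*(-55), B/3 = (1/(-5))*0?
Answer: 6129255576/7988027 ≈ 767.31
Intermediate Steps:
B = 0 (B = 3*((1/(-5))*0) = 3*((1*(-1/5))*0) = 3*(-1/5*0) = 3*0 = 0)
l(A, T) = (3 + T)/(3*(-1 + A)) (l(A, T) = ((T + 3)/(A - 1))/3 = ((3 + T)/(-1 + A))/3 = (3 + T)/(3*(-1 + A)))
g(N) = 55 + N**2 (g(N) = N*N - 1*(-55) = N**2 + 55 = 55 + N**2)
4528/18134 + 42236/g(l(-3, B)) = 4528/18134 + 42236/(55 + ((3 + 0)/(3*(-1 - 3)))**2) = 4528*(1/18134) + 42236/(55 + ((1/3)*3/(-4))**2) = 2264/9067 + 42236/(55 + ((1/3)*(-1/4)*3)**2) = 2264/9067 + 42236/(55 + (-1/4)**2) = 2264/9067 + 42236/(55 + 1/16) = 2264/9067 + 42236/(881/16) = 2264/9067 + 42236*(16/881) = 2264/9067 + 675776/881 = 6129255576/7988027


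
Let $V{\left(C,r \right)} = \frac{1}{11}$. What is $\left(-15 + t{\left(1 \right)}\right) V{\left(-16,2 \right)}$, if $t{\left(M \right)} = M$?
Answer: $- \frac{14}{11} \approx -1.2727$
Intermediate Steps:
$V{\left(C,r \right)} = \frac{1}{11}$
$\left(-15 + t{\left(1 \right)}\right) V{\left(-16,2 \right)} = \left(-15 + 1\right) \frac{1}{11} = \left(-14\right) \frac{1}{11} = - \frac{14}{11}$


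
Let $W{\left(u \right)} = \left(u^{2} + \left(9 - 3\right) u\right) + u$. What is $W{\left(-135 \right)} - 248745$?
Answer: $-231465$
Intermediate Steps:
$W{\left(u \right)} = u^{2} + 7 u$ ($W{\left(u \right)} = \left(u^{2} + 6 u\right) + u = u^{2} + 7 u$)
$W{\left(-135 \right)} - 248745 = - 135 \left(7 - 135\right) - 248745 = \left(-135\right) \left(-128\right) - 248745 = 17280 - 248745 = -231465$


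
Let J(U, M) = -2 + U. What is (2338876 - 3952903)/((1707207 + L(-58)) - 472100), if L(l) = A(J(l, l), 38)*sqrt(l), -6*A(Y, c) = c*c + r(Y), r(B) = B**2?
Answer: -17941464413001/13729772621113 - 12211728282*I*sqrt(58)/13729772621113 ≈ -1.3068 - 0.0067737*I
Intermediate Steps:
A(Y, c) = -Y**2/6 - c**2/6 (A(Y, c) = -(c*c + Y**2)/6 = -(c**2 + Y**2)/6 = -(Y**2 + c**2)/6 = -Y**2/6 - c**2/6)
L(l) = sqrt(l)*(-722/3 - (-2 + l)**2/6) (L(l) = (-(-2 + l)**2/6 - 1/6*38**2)*sqrt(l) = (-(-2 + l)**2/6 - 1/6*1444)*sqrt(l) = (-(-2 + l)**2/6 - 722/3)*sqrt(l) = (-722/3 - (-2 + l)**2/6)*sqrt(l) = sqrt(l)*(-722/3 - (-2 + l)**2/6))
(2338876 - 3952903)/((1707207 + L(-58)) - 472100) = (2338876 - 3952903)/((1707207 + sqrt(-58)*(-1444 - (-2 - 58)**2)/6) - 472100) = -1614027/((1707207 + (I*sqrt(58))*(-1444 - 1*(-60)**2)/6) - 472100) = -1614027/((1707207 + (I*sqrt(58))*(-1444 - 1*3600)/6) - 472100) = -1614027/((1707207 + (I*sqrt(58))*(-1444 - 3600)/6) - 472100) = -1614027/((1707207 + (1/6)*(I*sqrt(58))*(-5044)) - 472100) = -1614027/((1707207 - 2522*I*sqrt(58)/3) - 472100) = -1614027/(1235107 - 2522*I*sqrt(58)/3)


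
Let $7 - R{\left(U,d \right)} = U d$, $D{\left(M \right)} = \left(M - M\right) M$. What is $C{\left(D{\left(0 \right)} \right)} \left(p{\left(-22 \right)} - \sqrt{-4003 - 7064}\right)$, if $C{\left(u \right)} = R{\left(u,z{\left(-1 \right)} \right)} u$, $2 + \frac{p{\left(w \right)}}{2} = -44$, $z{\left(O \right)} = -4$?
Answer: $0$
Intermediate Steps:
$D{\left(M \right)} = 0$ ($D{\left(M \right)} = 0 M = 0$)
$p{\left(w \right)} = -92$ ($p{\left(w \right)} = -4 + 2 \left(-44\right) = -4 - 88 = -92$)
$R{\left(U,d \right)} = 7 - U d$
$C{\left(u \right)} = u \left(7 + 4 u\right)$ ($C{\left(u \right)} = \left(7 - u \left(-4\right)\right) u = \left(7 + 4 u\right) u = u \left(7 + 4 u\right)$)
$C{\left(D{\left(0 \right)} \right)} \left(p{\left(-22 \right)} - \sqrt{-4003 - 7064}\right) = 0 \left(7 + 4 \cdot 0\right) \left(-92 - \sqrt{-4003 - 7064}\right) = 0 \left(7 + 0\right) \left(-92 - \sqrt{-11067}\right) = 0 \cdot 7 \left(-92 - i \sqrt{11067}\right) = 0 \left(-92 - i \sqrt{11067}\right) = 0$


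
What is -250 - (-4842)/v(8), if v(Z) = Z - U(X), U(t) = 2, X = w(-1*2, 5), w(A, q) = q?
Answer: 557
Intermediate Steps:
X = 5
v(Z) = -2 + Z (v(Z) = Z - 1*2 = Z - 2 = -2 + Z)
-250 - (-4842)/v(8) = -250 - (-4842)/(-2 + 8) = -250 - (-4842)/6 = -250 - 1*(-807) = -250 + 807 = 557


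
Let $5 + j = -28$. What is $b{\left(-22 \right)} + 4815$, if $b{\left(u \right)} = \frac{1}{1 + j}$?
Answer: $\frac{154079}{32} \approx 4815.0$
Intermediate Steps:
$j = -33$ ($j = -5 - 28 = -33$)
$b{\left(u \right)} = - \frac{1}{32}$ ($b{\left(u \right)} = \frac{1}{1 - 33} = \frac{1}{-32} = - \frac{1}{32}$)
$b{\left(-22 \right)} + 4815 = - \frac{1}{32} + 4815 = \frac{154079}{32}$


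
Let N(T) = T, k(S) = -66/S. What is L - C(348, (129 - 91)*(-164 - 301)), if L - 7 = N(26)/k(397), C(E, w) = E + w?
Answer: 566696/33 ≈ 17173.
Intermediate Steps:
L = -4930/33 (L = 7 + 26/((-66/397)) = 7 + 26/((-66*1/397)) = 7 + 26/(-66/397) = 7 + 26*(-397/66) = 7 - 5161/33 = -4930/33 ≈ -149.39)
L - C(348, (129 - 91)*(-164 - 301)) = -4930/33 - (348 + (129 - 91)*(-164 - 301)) = -4930/33 - (348 + 38*(-465)) = -4930/33 - (348 - 17670) = -4930/33 - 1*(-17322) = -4930/33 + 17322 = 566696/33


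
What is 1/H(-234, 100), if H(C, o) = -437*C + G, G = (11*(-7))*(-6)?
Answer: 1/102720 ≈ 9.7352e-6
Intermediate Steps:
G = 462 (G = -77*(-6) = 462)
H(C, o) = 462 - 437*C (H(C, o) = -437*C + 462 = 462 - 437*C)
1/H(-234, 100) = 1/(462 - 437*(-234)) = 1/(462 + 102258) = 1/102720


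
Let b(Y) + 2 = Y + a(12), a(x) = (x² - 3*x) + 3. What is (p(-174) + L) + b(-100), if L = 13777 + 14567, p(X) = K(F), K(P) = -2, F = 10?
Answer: 28351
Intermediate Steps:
p(X) = -2
a(x) = 3 + x² - 3*x
L = 28344
b(Y) = 109 + Y (b(Y) = -2 + (Y + (3 + 12² - 3*12)) = -2 + (Y + (3 + 144 - 36)) = -2 + (Y + 111) = -2 + (111 + Y) = 109 + Y)
(p(-174) + L) + b(-100) = (-2 + 28344) + (109 - 100) = 28342 + 9 = 28351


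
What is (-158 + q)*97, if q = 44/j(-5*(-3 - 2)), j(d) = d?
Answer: -378882/25 ≈ -15155.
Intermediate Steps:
q = 44/25 (q = 44/((-5*(-3 - 2))) = 44/((-5*(-5))) = 44/25 ≈ 1.7600)
(-158 + q)*97 = (-158 + 44/25)*97 = -3906/25*97 = -378882/25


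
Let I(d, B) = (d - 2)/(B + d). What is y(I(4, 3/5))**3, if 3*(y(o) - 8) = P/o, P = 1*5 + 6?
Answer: 119823157/27000 ≈ 4437.9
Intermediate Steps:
I(d, B) = (-2 + d)/(B + d)
P = 11 (P = 5 + 6 = 11)
y(o) = 8 + 11/(3*o) (y(o) = 8 + (11/o)/3 = 8 + 11/(3*o))
y(I(4, 3/5))**3 = (8 + 11/(3*(((-2 + 4)/(3/5 + 4)))))**3 = (8 + 11/(3*((2/(3*(1/5) + 4)))))**3 = (8 + 11/(3*((2/(3/5 + 4)))))**3 = (8 + 11/(3*((2/(23/5)))))**3 = (8 + 11/(3*(((5/23)*2))))**3 = (8 + 11/(3*(10/23)))**3 = (8 + (11/3)*(23/10))**3 = (8 + 253/30)**3 = (493/30)**3 = 119823157/27000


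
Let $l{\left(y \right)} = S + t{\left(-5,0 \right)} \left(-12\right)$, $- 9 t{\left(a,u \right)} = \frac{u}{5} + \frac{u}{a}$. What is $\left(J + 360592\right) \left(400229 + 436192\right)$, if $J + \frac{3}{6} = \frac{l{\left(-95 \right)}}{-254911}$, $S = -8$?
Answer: $\frac{153765528632409909}{509822} \approx 3.0161 \cdot 10^{11}$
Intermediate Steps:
$t{\left(a,u \right)} = - \frac{u}{45} - \frac{u}{9 a}$ ($t{\left(a,u \right)} = - \frac{\frac{u}{5} + \frac{u}{a}}{9} = - \frac{u}{45} - \frac{u}{9 a}$)
$l{\left(y \right)} = -8$ ($l{\left(y \right)} = -8 + \left(- \frac{1}{45}\right) 0 \frac{1}{-5} \left(5 - 5\right) \left(-12\right) = -8 + \left(- \frac{1}{45}\right) 0 \left(- \frac{1}{5}\right) 0 \left(-12\right) = -8 + 0 \left(-12\right) = -8 + 0 = -8$)
$J = - \frac{254895}{509822}$ ($J = - \frac{1}{2} - \frac{8}{-254911} = - \frac{1}{2} - - \frac{8}{254911} = - \frac{1}{2} + \frac{8}{254911} = - \frac{254895}{509822} \approx -0.49997$)
$\left(J + 360592\right) \left(400229 + 436192\right) = \left(- \frac{254895}{509822} + 360592\right) \left(400229 + 436192\right) = \frac{183837479729}{509822} \cdot 836421 = \frac{153765528632409909}{509822}$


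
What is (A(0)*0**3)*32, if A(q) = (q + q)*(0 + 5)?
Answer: 0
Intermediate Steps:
A(q) = 10*q (A(q) = (2*q)*5 = 10*q)
(A(0)*0**3)*32 = ((10*0)*0**3)*32 = (0*0)*32 = 0*32 = 0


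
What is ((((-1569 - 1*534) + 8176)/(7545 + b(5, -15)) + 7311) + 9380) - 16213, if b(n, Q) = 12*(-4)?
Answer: 3589639/7497 ≈ 478.81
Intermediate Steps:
b(n, Q) = -48
((((-1569 - 1*534) + 8176)/(7545 + b(5, -15)) + 7311) + 9380) - 16213 = ((((-1569 - 1*534) + 8176)/(7545 - 48) + 7311) + 9380) - 16213 = ((((-1569 - 534) + 8176)/7497 + 7311) + 9380) - 16213 = (((-2103 + 8176)*(1/7497) + 7311) + 9380) - 16213 = ((6073*(1/7497) + 7311) + 9380) - 16213 = ((6073/7497 + 7311) + 9380) - 16213 = (54816640/7497 + 9380) - 16213 = 125138500/7497 - 16213 = 3589639/7497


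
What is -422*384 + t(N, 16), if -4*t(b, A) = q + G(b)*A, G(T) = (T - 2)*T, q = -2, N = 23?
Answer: -327959/2 ≈ -1.6398e+5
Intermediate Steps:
G(T) = T*(-2 + T) (G(T) = (-2 + T)*T = T*(-2 + T))
t(b, A) = ½ - A*b*(-2 + b)/4 (t(b, A) = -(-2 + (b*(-2 + b))*A)/4 = -(-2 + A*b*(-2 + b))/4 = ½ - A*b*(-2 + b)/4)
-422*384 + t(N, 16) = -422*384 + (½ - ¼*16*23*(-2 + 23)) = -162048 + (½ - ¼*16*23*21) = -162048 + (½ - 1932) = -162048 - 3863/2 = -327959/2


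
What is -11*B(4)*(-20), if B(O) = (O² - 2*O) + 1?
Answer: 1980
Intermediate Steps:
B(O) = 1 + O² - 2*O
-11*B(4)*(-20) = -11*(1 + 4² - 2*4)*(-20) = -11*(1 + 16 - 8)*(-20) = -11*9*(-20) = -99*(-20) = 1980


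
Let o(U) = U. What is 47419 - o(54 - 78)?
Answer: 47443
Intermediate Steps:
47419 - o(54 - 78) = 47419 - (54 - 78) = 47419 - 1*(-24) = 47419 + 24 = 47443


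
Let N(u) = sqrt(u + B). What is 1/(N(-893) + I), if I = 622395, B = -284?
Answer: 622395/387375537202 - I*sqrt(1177)/387375537202 ≈ 1.6067e-6 - 8.8564e-11*I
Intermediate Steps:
N(u) = sqrt(-284 + u) (N(u) = sqrt(u - 284) = sqrt(-284 + u))
1/(N(-893) + I) = 1/(sqrt(-284 - 893) + 622395) = 1/(sqrt(-1177) + 622395) = 1/(I*sqrt(1177) + 622395) = 1/(622395 + I*sqrt(1177))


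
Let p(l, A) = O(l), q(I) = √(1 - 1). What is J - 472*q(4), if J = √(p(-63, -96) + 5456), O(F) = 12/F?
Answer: 2*√601503/21 ≈ 73.863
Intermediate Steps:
q(I) = 0 (q(I) = √0 = 0)
p(l, A) = 12/l
J = 2*√601503/21 (J = √(12/(-63) + 5456) = √(12*(-1/63) + 5456) = √(-4/21 + 5456) = √(114572/21) = 2*√601503/21 ≈ 73.863)
J - 472*q(4) = 2*√601503/21 - 472*0 = 2*√601503/21 - 1*0 = 2*√601503/21 + 0 = 2*√601503/21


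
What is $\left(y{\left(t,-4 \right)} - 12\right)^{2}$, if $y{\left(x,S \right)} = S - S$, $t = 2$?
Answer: $144$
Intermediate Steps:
$y{\left(x,S \right)} = 0$
$\left(y{\left(t,-4 \right)} - 12\right)^{2} = \left(0 - 12\right)^{2} = \left(-12\right)^{2} = 144$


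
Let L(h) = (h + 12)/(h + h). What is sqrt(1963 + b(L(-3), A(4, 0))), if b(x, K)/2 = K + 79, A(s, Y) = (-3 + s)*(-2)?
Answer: sqrt(2117) ≈ 46.011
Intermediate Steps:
A(s, Y) = 6 - 2*s
L(h) = (12 + h)/(2*h) (L(h) = (12 + h)/((2*h)) = (12 + h)*(1/(2*h)) = (12 + h)/(2*h))
b(x, K) = 158 + 2*K (b(x, K) = 2*(K + 79) = 2*(79 + K) = 158 + 2*K)
sqrt(1963 + b(L(-3), A(4, 0))) = sqrt(1963 + (158 + 2*(6 - 2*4))) = sqrt(1963 + (158 + 2*(6 - 8))) = sqrt(1963 + (158 + 2*(-2))) = sqrt(1963 + (158 - 4)) = sqrt(1963 + 154) = sqrt(2117)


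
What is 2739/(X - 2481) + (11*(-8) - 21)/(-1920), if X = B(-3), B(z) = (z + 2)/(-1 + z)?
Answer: -19953913/19052160 ≈ -1.0473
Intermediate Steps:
B(z) = (2 + z)/(-1 + z)
X = 1/4 (X = (2 - 3)/(-1 - 3) = -1/(-4) = -1/4*(-1) = 1/4 ≈ 0.25000)
2739/(X - 2481) + (11*(-8) - 21)/(-1920) = 2739/(1/4 - 2481) + (11*(-8) - 21)/(-1920) = 2739/(-9923/4) + (-88 - 21)*(-1/1920) = 2739*(-4/9923) - 109*(-1/1920) = -10956/9923 + 109/1920 = -19953913/19052160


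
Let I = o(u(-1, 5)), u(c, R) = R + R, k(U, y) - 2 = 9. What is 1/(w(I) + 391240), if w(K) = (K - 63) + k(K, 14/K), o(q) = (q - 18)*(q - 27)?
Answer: 1/391324 ≈ 2.5554e-6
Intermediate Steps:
k(U, y) = 11 (k(U, y) = 2 + 9 = 11)
u(c, R) = 2*R
o(q) = (-27 + q)*(-18 + q) (o(q) = (-18 + q)*(-27 + q) = (-27 + q)*(-18 + q))
I = 136 (I = 486 + (2*5)**2 - 90*5 = 486 + 10**2 - 45*10 = 486 + 100 - 450 = 136)
w(K) = -52 + K (w(K) = (K - 63) + 11 = (-63 + K) + 11 = -52 + K)
1/(w(I) + 391240) = 1/((-52 + 136) + 391240) = 1/(84 + 391240) = 1/391324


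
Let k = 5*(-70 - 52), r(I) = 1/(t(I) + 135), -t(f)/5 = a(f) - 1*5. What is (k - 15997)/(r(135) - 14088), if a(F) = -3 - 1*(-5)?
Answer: 2491050/2113199 ≈ 1.1788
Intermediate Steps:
a(F) = 2 (a(F) = -3 + 5 = 2)
t(f) = 15 (t(f) = -5*(2 - 1*5) = -5*(2 - 5) = -5*(-3) = 15)
r(I) = 1/150 (r(I) = 1/(15 + 135) = 1/150)
k = -610 (k = 5*(-122) = -610)
(k - 15997)/(r(135) - 14088) = (-610 - 15997)/(1/150 - 14088) = -16607/(-2113199/150) = -16607*(-150/2113199) = 2491050/2113199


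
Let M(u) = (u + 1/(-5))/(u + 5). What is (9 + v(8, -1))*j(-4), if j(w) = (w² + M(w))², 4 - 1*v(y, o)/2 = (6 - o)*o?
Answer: 107911/25 ≈ 4316.4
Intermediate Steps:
v(y, o) = 8 - 2*o*(6 - o) (v(y, o) = 8 - 2*(6 - o)*o = 8 - 2*o*(6 - o))
M(u) = (-⅕ + u)/(5 + u) (M(u) = (u - ⅕)/(5 + u) = (-⅕ + u)/(5 + u))
j(w) = (w² + (-⅕ + w)/(5 + w))²
(9 + v(8, -1))*j(-4) = (9 + (8 - 12*(-1) + 2*(-1)²))*((-4)² + (-⅕ - 4)/(5 - 4))² = (9 + (8 + 12 + 2*1))*(16 - 21/5/1)² = (9 + (8 + 12 + 2))*(16 + 1*(-21/5))² = (9 + 22)*(16 - 21/5)² = 31*(59/5)² = 31*(3481/25) = 107911/25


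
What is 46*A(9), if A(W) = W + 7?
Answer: 736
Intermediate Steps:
A(W) = 7 + W
46*A(9) = 46*(7 + 9) = 46*16 = 736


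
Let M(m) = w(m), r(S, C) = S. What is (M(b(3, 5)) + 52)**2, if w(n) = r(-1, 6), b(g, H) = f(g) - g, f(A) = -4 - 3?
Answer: 2601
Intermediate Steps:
f(A) = -7
b(g, H) = -7 - g
w(n) = -1
M(m) = -1
(M(b(3, 5)) + 52)**2 = (-1 + 52)**2 = 51**2 = 2601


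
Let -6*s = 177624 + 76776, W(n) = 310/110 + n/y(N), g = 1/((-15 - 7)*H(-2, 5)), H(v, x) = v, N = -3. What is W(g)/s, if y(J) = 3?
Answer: -373/5596800 ≈ -6.6645e-5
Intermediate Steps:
g = 1/44 (g = 1/((-15 - 7)*(-2)) = 1/(-22*(-2)) = 1/44 ≈ 0.022727)
W(n) = 31/11 + n/3 (W(n) = 310/110 + n/3 = 310*(1/110) + n*(⅓) = 31/11 + n/3)
s = -42400 (s = -(177624 + 76776)/6 = -⅙*254400 = -42400)
W(g)/s = (31/11 + (⅓)*(1/44))/(-42400) = (31/11 + 1/132)*(-1/42400) = (373/132)*(-1/42400) = -373/5596800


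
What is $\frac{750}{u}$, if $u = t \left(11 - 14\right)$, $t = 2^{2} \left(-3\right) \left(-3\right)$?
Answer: $- \frac{125}{18} \approx -6.9444$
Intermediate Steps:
$t = 36$ ($t = 4 \left(-3\right) \left(-3\right) = \left(-12\right) \left(-3\right) = 36$)
$u = -108$ ($u = 36 \left(11 - 14\right) = 36 \left(-3\right) = -108$)
$\frac{750}{u} = \frac{750}{-108} = 750 \left(- \frac{1}{108}\right) = - \frac{125}{18}$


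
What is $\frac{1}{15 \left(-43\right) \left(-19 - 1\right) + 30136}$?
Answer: $\frac{1}{43036} \approx 2.3236 \cdot 10^{-5}$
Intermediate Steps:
$\frac{1}{15 \left(-43\right) \left(-19 - 1\right) + 30136} = \frac{1}{- 645 \left(-19 - 1\right) + 30136} = \frac{1}{\left(-645\right) \left(-20\right) + 30136} = \frac{1}{12900 + 30136} = \frac{1}{43036}$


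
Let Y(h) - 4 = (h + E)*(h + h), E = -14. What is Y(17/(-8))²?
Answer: 5387041/1024 ≈ 5260.8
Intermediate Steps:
Y(h) = 4 + 2*h*(-14 + h) (Y(h) = 4 + (h - 14)*(h + h) = 4 + (-14 + h)*(2*h) = 4 + 2*h*(-14 + h))
Y(17/(-8))² = (4 - 476/(-8) + 2*(17/(-8))²)² = (4 - 476*(-1)/8 + 2*(17*(-⅛))²)² = (4 - 28*(-17/8) + 2*(-17/8)²)² = (4 + 119/2 + 2*(289/64))² = (4 + 119/2 + 289/32)² = (2321/32)² = 5387041/1024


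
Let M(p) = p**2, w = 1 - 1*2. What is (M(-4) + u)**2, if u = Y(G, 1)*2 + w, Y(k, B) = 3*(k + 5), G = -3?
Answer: 729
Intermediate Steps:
Y(k, B) = 15 + 3*k (Y(k, B) = 3*(5 + k) = 15 + 3*k)
w = -1 (w = 1 - 2 = -1)
u = 11 (u = (15 + 3*(-3))*2 - 1 = (15 - 9)*2 - 1 = 6*2 - 1 = 12 - 1 = 11)
(M(-4) + u)**2 = ((-4)**2 + 11)**2 = (16 + 11)**2 = 27**2 = 729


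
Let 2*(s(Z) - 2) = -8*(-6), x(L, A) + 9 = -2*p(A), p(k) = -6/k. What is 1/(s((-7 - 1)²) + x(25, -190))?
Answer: 95/1609 ≈ 0.059043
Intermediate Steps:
x(L, A) = -9 + 12/A (x(L, A) = -9 - (-12)/A = -9 + 12/A)
s(Z) = 26 (s(Z) = 2 + (-8*(-6))/2 = 2 + (½)*48 = 2 + 24 = 26)
1/(s((-7 - 1)²) + x(25, -190)) = 1/(26 + (-9 + 12/(-190))) = 1/(26 + (-9 + 12*(-1/190))) = 1/(26 + (-9 - 6/95)) = 1/(26 - 861/95) = 1/(1609/95) = 95/1609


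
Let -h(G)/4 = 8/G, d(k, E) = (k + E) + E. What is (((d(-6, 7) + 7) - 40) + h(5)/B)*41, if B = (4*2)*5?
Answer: -25789/25 ≈ -1031.6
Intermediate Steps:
B = 40 (B = 8*5 = 40)
d(k, E) = k + 2*E (d(k, E) = (E + k) + E = k + 2*E)
h(G) = -32/G
(((d(-6, 7) + 7) - 40) + h(5)/B)*41 = ((((-6 + 2*7) + 7) - 40) - 32/5/40)*41 = ((((-6 + 14) + 7) - 40) - 32*1/5*(1/40))*41 = (((8 + 7) - 40) - 32/5*1/40)*41 = ((15 - 40) - 4/25)*41 = (-25 - 4/25)*41 = -629/25*41 = -25789/25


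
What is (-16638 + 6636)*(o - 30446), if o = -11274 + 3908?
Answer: 378195624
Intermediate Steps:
o = -7366
(-16638 + 6636)*(o - 30446) = (-16638 + 6636)*(-7366 - 30446) = -10002*(-37812) = 378195624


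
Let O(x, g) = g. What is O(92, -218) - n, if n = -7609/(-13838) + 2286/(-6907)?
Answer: -20857158083/95579066 ≈ -218.22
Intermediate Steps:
n = 20921695/95579066 (n = -7609*(-1/13838) + 2286*(-1/6907) = 7609/13838 - 2286/6907 = 20921695/95579066 ≈ 0.21889)
O(92, -218) - n = -218 - 1*20921695/95579066 = -218 - 20921695/95579066 = -20857158083/95579066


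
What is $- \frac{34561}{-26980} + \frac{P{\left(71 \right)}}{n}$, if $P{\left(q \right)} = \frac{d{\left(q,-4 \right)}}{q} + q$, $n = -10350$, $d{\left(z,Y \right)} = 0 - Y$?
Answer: $\frac{74903}{58788} \approx 1.2741$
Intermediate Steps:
$d{\left(z,Y \right)} = - Y$
$P{\left(q \right)} = q + \frac{4}{q}$ ($P{\left(q \right)} = \frac{\left(-1\right) \left(-4\right)}{q} + q = \frac{4}{q} + q = q + \frac{4}{q}$)
$- \frac{34561}{-26980} + \frac{P{\left(71 \right)}}{n} = - \frac{34561}{-26980} + \frac{71 + \frac{4}{71}}{-10350} = \left(-34561\right) \left(- \frac{1}{26980}\right) + \left(71 + 4 \cdot \frac{1}{71}\right) \left(- \frac{1}{10350}\right) = \frac{1819}{1420} + \left(71 + \frac{4}{71}\right) \left(- \frac{1}{10350}\right) = \frac{1819}{1420} + \frac{5045}{71} \left(- \frac{1}{10350}\right) = \frac{1819}{1420} - \frac{1009}{146970} = \frac{74903}{58788}$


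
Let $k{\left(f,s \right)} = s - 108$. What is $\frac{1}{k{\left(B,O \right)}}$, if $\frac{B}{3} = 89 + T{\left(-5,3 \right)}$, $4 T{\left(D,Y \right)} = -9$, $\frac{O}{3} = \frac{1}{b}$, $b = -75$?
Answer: $- \frac{25}{2701} \approx -0.0092558$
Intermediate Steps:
$O = - \frac{1}{25}$ ($O = \frac{3}{-75} = 3 \left(- \frac{1}{75}\right) = - \frac{1}{25} \approx -0.04$)
$T{\left(D,Y \right)} = - \frac{9}{4}$ ($T{\left(D,Y \right)} = \frac{1}{4} \left(-9\right) = - \frac{9}{4}$)
$B = \frac{1041}{4}$ ($B = 3 \left(89 - \frac{9}{4}\right) = 3 \cdot \frac{347}{4} = \frac{1041}{4} \approx 260.25$)
$k{\left(f,s \right)} = -108 + s$
$\frac{1}{k{\left(B,O \right)}} = \frac{1}{-108 - \frac{1}{25}} = \frac{1}{- \frac{2701}{25}} = - \frac{25}{2701}$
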